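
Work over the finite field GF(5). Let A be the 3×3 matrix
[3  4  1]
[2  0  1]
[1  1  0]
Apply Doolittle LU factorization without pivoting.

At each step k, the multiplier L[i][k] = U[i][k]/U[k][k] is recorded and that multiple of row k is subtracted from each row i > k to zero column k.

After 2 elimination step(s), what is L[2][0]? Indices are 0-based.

L[2][0] = 2

k=0: U[0][0]=3
  eliminate (1,0): mult=4, new row 1: (0, 4, 2); set L[1][0]=4
  eliminate (2,0): mult=2, new row 2: (0, 3, 3); set L[2][0]=2
k=1: U[1][1]=4
  eliminate (2,1): mult=2, new row 2: (0, 0, 4); set L[2][1]=2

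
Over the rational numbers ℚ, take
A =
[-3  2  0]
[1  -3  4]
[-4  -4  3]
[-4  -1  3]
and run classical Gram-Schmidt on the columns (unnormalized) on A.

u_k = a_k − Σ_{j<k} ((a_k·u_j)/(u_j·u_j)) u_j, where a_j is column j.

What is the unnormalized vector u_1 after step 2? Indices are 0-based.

u_1 = (39/14, -137/42, -62/21, 1/21)

Step 1: u_0 = a_0 = (-3, 1, -4, -4).
Step 2: u_1 = a_1 − (11/42)·u_0 = (39/14, -137/42, -62/21, 1/21).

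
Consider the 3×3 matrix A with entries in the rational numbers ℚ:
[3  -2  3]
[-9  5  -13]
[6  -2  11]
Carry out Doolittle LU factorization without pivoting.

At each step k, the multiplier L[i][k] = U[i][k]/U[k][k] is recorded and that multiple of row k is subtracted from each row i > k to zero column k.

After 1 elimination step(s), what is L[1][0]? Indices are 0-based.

L[1][0] = -3

k=0: U[0][0]=3
  eliminate (1,0): mult=-3, new row 1: (0, -1, -4); set L[1][0]=-3
  eliminate (2,0): mult=2, new row 2: (0, 2, 5); set L[2][0]=2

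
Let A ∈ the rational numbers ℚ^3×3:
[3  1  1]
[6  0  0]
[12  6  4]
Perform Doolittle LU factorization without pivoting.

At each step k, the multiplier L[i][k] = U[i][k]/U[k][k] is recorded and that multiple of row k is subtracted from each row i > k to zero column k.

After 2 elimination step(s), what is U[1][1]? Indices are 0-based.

U[1][1] = -2

[col 0] pivot 3
  R1 -= 2*R0 → (0, -2, -2)  (L[1][0] := 2)
  R2 -= 4*R0 → (0, 2, 0)  (L[2][0] := 4)
[col 1] pivot -2
  R2 -= -1*R1 → (0, 0, -2)  (L[2][1] := -1)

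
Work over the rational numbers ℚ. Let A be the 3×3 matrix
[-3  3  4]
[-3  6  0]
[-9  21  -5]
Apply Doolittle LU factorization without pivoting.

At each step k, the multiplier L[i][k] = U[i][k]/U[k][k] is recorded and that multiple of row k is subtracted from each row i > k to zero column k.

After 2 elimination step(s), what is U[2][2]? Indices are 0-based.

[col 0] pivot -3
  R1 -= 1*R0 → (0, 3, -4)  (L[1][0] := 1)
  R2 -= 3*R0 → (0, 12, -17)  (L[2][0] := 3)
[col 1] pivot 3
  R2 -= 4*R1 → (0, 0, -1)  (L[2][1] := 4)

U[2][2] = -1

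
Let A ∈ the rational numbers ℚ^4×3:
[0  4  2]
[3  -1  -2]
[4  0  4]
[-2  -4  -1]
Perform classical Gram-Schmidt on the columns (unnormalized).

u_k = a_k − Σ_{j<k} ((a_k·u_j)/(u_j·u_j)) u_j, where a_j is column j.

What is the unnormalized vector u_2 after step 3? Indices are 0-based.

u_2 = (120/233, -624/233, 606/233, 276/233)

Step 1: u_0 = a_0 = (0, 3, 4, -2).
Step 2: u_1 = a_1 − (5/29)·u_0 = (4, -44/29, -20/29, -106/29).
Step 3: u_2 = a_2 − (12/29)·u_0 − (173/466)·u_1 = (120/233, -624/233, 606/233, 276/233).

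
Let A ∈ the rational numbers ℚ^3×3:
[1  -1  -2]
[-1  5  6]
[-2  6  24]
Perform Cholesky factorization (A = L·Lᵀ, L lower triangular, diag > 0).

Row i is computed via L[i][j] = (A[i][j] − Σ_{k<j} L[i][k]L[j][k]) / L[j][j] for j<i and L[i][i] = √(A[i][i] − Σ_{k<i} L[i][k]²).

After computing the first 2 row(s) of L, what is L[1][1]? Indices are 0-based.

Step 1: L[0][0] = √(1) = 1.
  L[1][0] = (-1) / L[0][0] = -1.
Step 2: L[1][1] = √(4) = 2.

L[1][1] = 2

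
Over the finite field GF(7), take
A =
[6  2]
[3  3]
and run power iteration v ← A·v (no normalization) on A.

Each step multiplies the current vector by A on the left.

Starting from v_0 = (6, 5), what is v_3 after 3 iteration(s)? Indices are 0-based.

v_3 = (6, 1)

v_0 = (6, 5).
v_1 = A·v_0 = (4, 5).
v_2 = A·v_1 = (6, 6).
v_3 = A·v_2 = (6, 1).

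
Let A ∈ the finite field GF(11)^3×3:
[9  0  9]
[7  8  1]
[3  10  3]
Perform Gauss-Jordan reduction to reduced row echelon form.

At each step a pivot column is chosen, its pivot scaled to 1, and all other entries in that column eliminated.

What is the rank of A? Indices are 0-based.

rank = 3

pivot(0,0)=9: scale R0 → (1, 0, 1)
  clear (1,0): R1 −= (7)R0 → (0, 8, 5)
  clear (2,0): R2 −= (3)R0 → (0, 10, 0)
pivot(1,1)=8: scale R1 → (0, 1, 2)
  clear (2,1): R2 −= (10)R1 → (0, 0, 2)
pivot(2,2)=2: scale R2 → (0, 0, 1)
  clear (0,2): R0 −= (1)R2 → (1, 0, 0)
  clear (1,2): R1 −= (2)R2 → (0, 1, 0)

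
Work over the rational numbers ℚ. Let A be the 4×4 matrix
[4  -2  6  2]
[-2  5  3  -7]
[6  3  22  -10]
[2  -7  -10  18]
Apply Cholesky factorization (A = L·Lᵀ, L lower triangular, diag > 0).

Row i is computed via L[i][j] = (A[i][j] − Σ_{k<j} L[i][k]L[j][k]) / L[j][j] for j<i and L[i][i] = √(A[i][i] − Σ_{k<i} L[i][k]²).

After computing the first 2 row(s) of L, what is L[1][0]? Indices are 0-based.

Step 1: L[0][0] = √(4) = 2.
  L[1][0] = (-2) / L[0][0] = -1.
Step 2: L[1][1] = √(4) = 2.

L[1][0] = -1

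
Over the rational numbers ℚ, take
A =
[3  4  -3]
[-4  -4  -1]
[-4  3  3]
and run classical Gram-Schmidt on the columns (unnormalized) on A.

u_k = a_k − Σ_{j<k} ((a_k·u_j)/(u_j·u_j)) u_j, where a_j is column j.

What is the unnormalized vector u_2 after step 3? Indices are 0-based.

Step 1: u_0 = a_0 = (3, -4, -4).
Step 2: u_1 = a_1 − (16/41)·u_0 = (116/41, -100/41, 187/41).
Step 3: u_2 = a_2 − (-17/41)·u_0 − (313/1425)·u_1 = (-3388/1425, -121/57, 484/1425).

u_2 = (-3388/1425, -121/57, 484/1425)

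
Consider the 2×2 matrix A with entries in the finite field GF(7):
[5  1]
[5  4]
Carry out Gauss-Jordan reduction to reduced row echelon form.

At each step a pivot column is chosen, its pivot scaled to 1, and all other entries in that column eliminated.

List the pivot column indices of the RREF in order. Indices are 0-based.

pivot(0,0)=5: scale R0 → (1, 3)
  clear (1,0): R1 −= (5)R0 → (0, 3)
pivot(1,1)=3: scale R1 → (0, 1)
  clear (0,1): R0 −= (3)R1 → (1, 0)

pivot columns: 0, 1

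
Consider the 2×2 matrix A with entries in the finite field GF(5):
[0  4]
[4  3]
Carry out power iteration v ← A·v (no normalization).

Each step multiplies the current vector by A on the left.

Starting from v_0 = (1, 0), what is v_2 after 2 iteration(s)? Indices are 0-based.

v_0 = (1, 0).
v_1 = A·v_0 = (0, 4).
v_2 = A·v_1 = (1, 2).

v_2 = (1, 2)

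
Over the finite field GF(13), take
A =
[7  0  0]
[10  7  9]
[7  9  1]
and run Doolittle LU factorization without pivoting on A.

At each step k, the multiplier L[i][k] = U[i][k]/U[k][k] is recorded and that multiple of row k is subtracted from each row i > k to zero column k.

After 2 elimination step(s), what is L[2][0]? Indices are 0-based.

k=0: U[0][0]=7
  eliminate (1,0): mult=7, new row 1: (0, 7, 9); set L[1][0]=7
  eliminate (2,0): mult=1, new row 2: (0, 9, 1); set L[2][0]=1
k=1: U[1][1]=7
  eliminate (2,1): mult=5, new row 2: (0, 0, 8); set L[2][1]=5

L[2][0] = 1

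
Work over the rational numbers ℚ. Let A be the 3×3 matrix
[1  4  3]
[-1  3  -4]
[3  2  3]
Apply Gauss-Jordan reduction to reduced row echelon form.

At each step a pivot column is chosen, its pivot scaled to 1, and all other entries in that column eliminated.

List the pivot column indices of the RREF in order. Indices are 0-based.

[1] R0 /= 1  ⇒  (1, 4, 3)
     R1 -= -1·R0  ⇒  (0, 7, -1)
     R2 -= 3·R0  ⇒  (0, -10, -6)
[2] R1 /= 7  ⇒  (0, 1, -1/7)
     R0 -= 4·R1  ⇒  (1, 0, 25/7)
     R2 -= -10·R1  ⇒  (0, 0, -52/7)
[3] R2 /= -52/7  ⇒  (0, 0, 1)
     R0 -= 25/7·R2  ⇒  (1, 0, 0)
     R1 -= -1/7·R2  ⇒  (0, 1, 0)

pivot columns: 0, 1, 2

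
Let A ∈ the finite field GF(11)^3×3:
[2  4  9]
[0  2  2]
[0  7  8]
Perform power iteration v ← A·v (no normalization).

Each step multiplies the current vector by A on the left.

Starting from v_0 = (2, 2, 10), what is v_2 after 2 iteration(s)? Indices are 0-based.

v_2 = (2, 5, 7)

v_0 = (2, 2, 10).
v_1 = A·v_0 = (3, 2, 6).
v_2 = A·v_1 = (2, 5, 7).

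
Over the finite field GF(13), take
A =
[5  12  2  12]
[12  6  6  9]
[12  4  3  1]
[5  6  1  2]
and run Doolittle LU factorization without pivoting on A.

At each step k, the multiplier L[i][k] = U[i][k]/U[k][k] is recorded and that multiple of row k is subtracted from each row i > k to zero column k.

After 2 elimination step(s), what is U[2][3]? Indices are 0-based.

U[2][3] = 4

Step 1: pivot at (0,0) is 5.
  row1 ← row1 − (5)·row0  ⇒  L[1][0]=5, U row1=(0, 11, 9, 1)
  row2 ← row2 − (5)·row0  ⇒  L[2][0]=5, U row2=(0, 9, 6, 6)
  row3 ← row3 − (1)·row0  ⇒  L[3][0]=1, U row3=(0, 7, 12, 3)
Step 2: pivot at (1,1) is 11.
  row2 ← row2 − (2)·row1  ⇒  L[2][1]=2, U row2=(0, 0, 1, 4)
  row3 ← row3 − (3)·row1  ⇒  L[3][1]=3, U row3=(0, 0, 11, 0)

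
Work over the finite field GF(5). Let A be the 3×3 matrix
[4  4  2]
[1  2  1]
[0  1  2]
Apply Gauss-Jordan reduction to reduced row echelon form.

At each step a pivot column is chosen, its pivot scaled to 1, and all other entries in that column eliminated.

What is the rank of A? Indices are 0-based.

rank = 3

pivot(0,0)=4: scale R0 → (1, 1, 3)
  clear (1,0): R1 −= (1)R0 → (0, 1, 3)
pivot(1,1)=1: scale R1 → (0, 1, 3)
  clear (0,1): R0 −= (1)R1 → (1, 0, 0)
  clear (2,1): R2 −= (1)R1 → (0, 0, 4)
pivot(2,2)=4: scale R2 → (0, 0, 1)
  clear (1,2): R1 −= (3)R2 → (0, 1, 0)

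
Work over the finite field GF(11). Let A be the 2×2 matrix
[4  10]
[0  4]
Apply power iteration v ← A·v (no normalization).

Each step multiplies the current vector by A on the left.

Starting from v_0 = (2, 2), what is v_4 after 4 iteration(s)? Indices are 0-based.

v_4 = (0, 6)

v_0 = (2, 2).
v_1 = A·v_0 = (6, 8).
v_2 = A·v_1 = (5, 10).
v_3 = A·v_2 = (10, 7).
v_4 = A·v_3 = (0, 6).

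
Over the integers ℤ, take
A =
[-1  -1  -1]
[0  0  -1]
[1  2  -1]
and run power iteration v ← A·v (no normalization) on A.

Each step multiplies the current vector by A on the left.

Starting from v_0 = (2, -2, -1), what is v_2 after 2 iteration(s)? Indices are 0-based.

v_0 = (2, -2, -1).
v_1 = A·v_0 = (1, 1, -1).
v_2 = A·v_1 = (-1, 1, 4).

v_2 = (-1, 1, 4)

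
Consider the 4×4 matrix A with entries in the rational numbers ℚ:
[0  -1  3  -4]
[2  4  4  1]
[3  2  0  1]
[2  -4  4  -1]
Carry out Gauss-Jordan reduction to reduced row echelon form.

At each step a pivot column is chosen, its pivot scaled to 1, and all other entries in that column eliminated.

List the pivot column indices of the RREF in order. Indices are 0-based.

[1] R0 <-> R1
[1] R0 /= 2  ⇒  (1, 2, 2, 1/2)
     R2 -= 3·R0  ⇒  (0, -4, -6, -1/2)
     R3 -= 2·R0  ⇒  (0, -8, 0, -2)
[2] R1 /= -1  ⇒  (0, 1, -3, 4)
     R0 -= 2·R1  ⇒  (1, 0, 8, -15/2)
     R2 -= -4·R1  ⇒  (0, 0, -18, 31/2)
     R3 -= -8·R1  ⇒  (0, 0, -24, 30)
[3] R2 /= -18  ⇒  (0, 0, 1, -31/36)
     R0 -= 8·R2  ⇒  (1, 0, 0, -11/18)
     R1 -= -3·R2  ⇒  (0, 1, 0, 17/12)
     R3 -= -24·R2  ⇒  (0, 0, 0, 28/3)
[4] R3 /= 28/3  ⇒  (0, 0, 0, 1)
     R0 -= -11/18·R3  ⇒  (1, 0, 0, 0)
     R1 -= 17/12·R3  ⇒  (0, 1, 0, 0)
     R2 -= -31/36·R3  ⇒  (0, 0, 1, 0)

pivot columns: 0, 1, 2, 3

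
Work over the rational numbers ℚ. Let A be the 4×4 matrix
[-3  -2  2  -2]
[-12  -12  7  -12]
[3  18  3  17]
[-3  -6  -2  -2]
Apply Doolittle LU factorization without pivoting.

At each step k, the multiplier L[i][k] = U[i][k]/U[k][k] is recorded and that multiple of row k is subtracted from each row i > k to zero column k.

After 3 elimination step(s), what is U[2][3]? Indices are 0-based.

U[2][3] = -1

Step 1: pivot at (0,0) is -3.
  row1 ← row1 − (4)·row0  ⇒  L[1][0]=4, U row1=(0, -4, -1, -4)
  row2 ← row2 − (-1)·row0  ⇒  L[2][0]=-1, U row2=(0, 16, 5, 15)
  row3 ← row3 − (1)·row0  ⇒  L[3][0]=1, U row3=(0, -4, -4, 0)
Step 2: pivot at (1,1) is -4.
  row2 ← row2 − (-4)·row1  ⇒  L[2][1]=-4, U row2=(0, 0, 1, -1)
  row3 ← row3 − (1)·row1  ⇒  L[3][1]=1, U row3=(0, 0, -3, 4)
Step 3: pivot at (2,2) is 1.
  row3 ← row3 − (-3)·row2  ⇒  L[3][2]=-3, U row3=(0, 0, 0, 1)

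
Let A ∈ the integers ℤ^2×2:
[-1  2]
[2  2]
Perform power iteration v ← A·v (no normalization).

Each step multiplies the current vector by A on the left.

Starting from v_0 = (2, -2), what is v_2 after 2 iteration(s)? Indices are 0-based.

v_0 = (2, -2).
v_1 = A·v_0 = (-6, 0).
v_2 = A·v_1 = (6, -12).

v_2 = (6, -12)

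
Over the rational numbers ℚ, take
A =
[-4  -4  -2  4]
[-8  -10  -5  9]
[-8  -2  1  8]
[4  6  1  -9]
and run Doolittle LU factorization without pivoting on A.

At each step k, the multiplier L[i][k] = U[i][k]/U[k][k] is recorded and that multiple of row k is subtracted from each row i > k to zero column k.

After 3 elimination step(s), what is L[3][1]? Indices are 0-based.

k=0: U[0][0]=-4
  eliminate (1,0): mult=2, new row 1: (0, -2, -1, 1); set L[1][0]=2
  eliminate (2,0): mult=2, new row 2: (0, 6, 5, 0); set L[2][0]=2
  eliminate (3,0): mult=-1, new row 3: (0, 2, -1, -5); set L[3][0]=-1
k=1: U[1][1]=-2
  eliminate (2,1): mult=-3, new row 2: (0, 0, 2, 3); set L[2][1]=-3
  eliminate (3,1): mult=-1, new row 3: (0, 0, -2, -4); set L[3][1]=-1
k=2: U[2][2]=2
  eliminate (3,2): mult=-1, new row 3: (0, 0, 0, -1); set L[3][2]=-1

L[3][1] = -1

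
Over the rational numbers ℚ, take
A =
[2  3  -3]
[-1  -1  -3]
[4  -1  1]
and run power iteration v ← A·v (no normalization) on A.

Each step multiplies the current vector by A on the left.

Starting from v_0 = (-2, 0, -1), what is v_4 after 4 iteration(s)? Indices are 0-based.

v_0 = (-2, 0, -1).
v_1 = A·v_0 = (-1, 5, -9).
v_2 = A·v_1 = (40, 23, -18).
v_3 = A·v_2 = (203, -9, 119).
v_4 = A·v_3 = (22, -551, 940).

v_4 = (22, -551, 940)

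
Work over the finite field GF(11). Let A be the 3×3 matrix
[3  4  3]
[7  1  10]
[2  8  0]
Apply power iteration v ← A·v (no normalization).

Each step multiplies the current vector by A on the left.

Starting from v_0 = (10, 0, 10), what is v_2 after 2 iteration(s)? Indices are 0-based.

v_2 = (7, 9, 6)

v_0 = (10, 0, 10).
v_1 = A·v_0 = (5, 5, 9).
v_2 = A·v_1 = (7, 9, 6).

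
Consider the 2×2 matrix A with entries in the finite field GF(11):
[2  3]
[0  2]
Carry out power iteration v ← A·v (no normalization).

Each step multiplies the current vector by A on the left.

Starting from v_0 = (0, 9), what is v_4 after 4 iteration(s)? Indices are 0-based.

v_0 = (0, 9).
v_1 = A·v_0 = (5, 7).
v_2 = A·v_1 = (9, 3).
v_3 = A·v_2 = (5, 6).
v_4 = A·v_3 = (6, 1).

v_4 = (6, 1)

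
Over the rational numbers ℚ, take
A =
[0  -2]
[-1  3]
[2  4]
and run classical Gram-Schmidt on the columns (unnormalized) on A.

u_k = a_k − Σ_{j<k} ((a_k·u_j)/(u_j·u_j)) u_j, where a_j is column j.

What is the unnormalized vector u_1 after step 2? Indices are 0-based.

Step 1: u_0 = a_0 = (0, -1, 2).
Step 2: u_1 = a_1 − (1)·u_0 = (-2, 4, 2).

u_1 = (-2, 4, 2)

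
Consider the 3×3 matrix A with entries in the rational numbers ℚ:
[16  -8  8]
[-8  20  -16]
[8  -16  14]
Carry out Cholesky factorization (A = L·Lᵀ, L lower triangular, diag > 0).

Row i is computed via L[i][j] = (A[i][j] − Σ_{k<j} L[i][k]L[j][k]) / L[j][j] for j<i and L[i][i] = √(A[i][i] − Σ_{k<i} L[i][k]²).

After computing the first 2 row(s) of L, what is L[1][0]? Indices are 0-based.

Step 1: L[0][0] = √(16) = 4.
  L[1][0] = (-8) / L[0][0] = -2.
Step 2: L[1][1] = √(16) = 4.

L[1][0] = -2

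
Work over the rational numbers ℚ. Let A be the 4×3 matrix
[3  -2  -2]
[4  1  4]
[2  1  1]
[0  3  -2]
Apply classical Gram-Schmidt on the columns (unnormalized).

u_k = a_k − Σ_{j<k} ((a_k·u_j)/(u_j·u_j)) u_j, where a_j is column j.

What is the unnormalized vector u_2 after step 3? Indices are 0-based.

u_2 = (-412/145, 311/145, -4/145, -13/5)

Step 1: u_0 = a_0 = (3, 4, 2, 0).
Step 2: u_1 = a_1 − (0)·u_0 = (-2, 1, 1, 3).
Step 3: u_2 = a_2 − (12/29)·u_0 − (1/5)·u_1 = (-412/145, 311/145, -4/145, -13/5).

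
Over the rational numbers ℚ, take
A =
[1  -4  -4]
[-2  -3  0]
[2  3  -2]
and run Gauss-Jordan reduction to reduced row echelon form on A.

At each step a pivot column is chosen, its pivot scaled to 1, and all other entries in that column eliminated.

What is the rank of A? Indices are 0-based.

step 1: normalize row 0 (÷1) = (1, -4, -4)
  row 1: subtract -2×row0 = (0, -11, -8)
  row 2: subtract 2×row0 = (0, 11, 6)
step 2: normalize row 1 (÷-11) = (0, 1, 8/11)
  row 0: subtract -4×row1 = (1, 0, -12/11)
  row 2: subtract 11×row1 = (0, 0, -2)
step 3: normalize row 2 (÷-2) = (0, 0, 1)
  row 0: subtract -12/11×row2 = (1, 0, 0)
  row 1: subtract 8/11×row2 = (0, 1, 0)

rank = 3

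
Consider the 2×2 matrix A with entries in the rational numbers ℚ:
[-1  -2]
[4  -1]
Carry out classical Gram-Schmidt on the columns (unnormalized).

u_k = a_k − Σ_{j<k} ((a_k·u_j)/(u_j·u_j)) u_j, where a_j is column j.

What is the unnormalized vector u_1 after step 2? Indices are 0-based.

Step 1: u_0 = a_0 = (-1, 4).
Step 2: u_1 = a_1 − (-2/17)·u_0 = (-36/17, -9/17).

u_1 = (-36/17, -9/17)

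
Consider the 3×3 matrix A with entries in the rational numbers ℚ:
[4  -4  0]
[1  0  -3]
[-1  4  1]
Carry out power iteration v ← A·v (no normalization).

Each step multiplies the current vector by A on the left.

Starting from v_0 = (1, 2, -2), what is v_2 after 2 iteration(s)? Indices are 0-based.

v_2 = (-44, -19, 37)

v_0 = (1, 2, -2).
v_1 = A·v_0 = (-4, 7, 5).
v_2 = A·v_1 = (-44, -19, 37).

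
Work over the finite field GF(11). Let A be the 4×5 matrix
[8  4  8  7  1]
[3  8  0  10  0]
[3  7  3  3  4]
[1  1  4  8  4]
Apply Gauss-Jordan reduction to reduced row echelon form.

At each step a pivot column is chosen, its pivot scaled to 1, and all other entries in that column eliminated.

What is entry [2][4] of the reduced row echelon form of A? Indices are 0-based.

M[2][4] = 9

[1] R0 /= 8  ⇒  (1, 6, 1, 5, 7)
     R1 -= 3·R0  ⇒  (0, 1, 8, 6, 1)
     R2 -= 3·R0  ⇒  (0, 0, 0, 10, 5)
     R3 -= 1·R0  ⇒  (0, 6, 3, 3, 8)
[2] R1 /= 1  ⇒  (0, 1, 8, 6, 1)
     R0 -= 6·R1  ⇒  (1, 0, 8, 2, 1)
     R3 -= 6·R1  ⇒  (0, 0, 10, 0, 2)
[3] R2 <-> R3
[3] R2 /= 10  ⇒  (0, 0, 1, 0, 9)
     R0 -= 8·R2  ⇒  (1, 0, 0, 2, 6)
     R1 -= 8·R2  ⇒  (0, 1, 0, 6, 6)
[4] R3 /= 10  ⇒  (0, 0, 0, 1, 6)
     R0 -= 2·R3  ⇒  (1, 0, 0, 0, 5)
     R1 -= 6·R3  ⇒  (0, 1, 0, 0, 3)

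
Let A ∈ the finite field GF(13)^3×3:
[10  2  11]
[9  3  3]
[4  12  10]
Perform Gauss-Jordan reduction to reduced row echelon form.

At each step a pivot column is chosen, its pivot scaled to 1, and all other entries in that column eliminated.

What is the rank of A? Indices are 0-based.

step 1: normalize row 0 (÷10) = (1, 8, 5)
  row 1: subtract 9×row0 = (0, 9, 10)
  row 2: subtract 4×row0 = (0, 6, 3)
step 2: normalize row 1 (÷9) = (0, 1, 4)
  row 0: subtract 8×row1 = (1, 0, 12)
  row 2: subtract 6×row1 = (0, 0, 5)
step 3: normalize row 2 (÷5) = (0, 0, 1)
  row 0: subtract 12×row2 = (1, 0, 0)
  row 1: subtract 4×row2 = (0, 1, 0)

rank = 3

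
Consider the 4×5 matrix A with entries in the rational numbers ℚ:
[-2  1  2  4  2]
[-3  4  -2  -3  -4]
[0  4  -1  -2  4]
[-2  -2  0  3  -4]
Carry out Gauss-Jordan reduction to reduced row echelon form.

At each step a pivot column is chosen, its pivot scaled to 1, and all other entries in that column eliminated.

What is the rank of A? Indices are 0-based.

rank = 4

[1] R0 /= -2  ⇒  (1, -1/2, -1, -2, -1)
     R1 -= -3·R0  ⇒  (0, 5/2, -5, -9, -7)
     R3 -= -2·R0  ⇒  (0, -3, -2, -1, -6)
[2] R1 /= 5/2  ⇒  (0, 1, -2, -18/5, -14/5)
     R0 -= -1/2·R1  ⇒  (1, 0, -2, -19/5, -12/5)
     R2 -= 4·R1  ⇒  (0, 0, 7, 62/5, 76/5)
     R3 -= -3·R1  ⇒  (0, 0, -8, -59/5, -72/5)
[3] R2 /= 7  ⇒  (0, 0, 1, 62/35, 76/35)
     R0 -= -2·R2  ⇒  (1, 0, 0, -9/35, 68/35)
     R1 -= -2·R2  ⇒  (0, 1, 0, -2/35, 54/35)
     R3 -= -8·R2  ⇒  (0, 0, 0, 83/35, 104/35)
[4] R3 /= 83/35  ⇒  (0, 0, 0, 1, 104/83)
     R0 -= -9/35·R3  ⇒  (1, 0, 0, 0, 188/83)
     R1 -= -2/35·R3  ⇒  (0, 1, 0, 0, 134/83)
     R2 -= 62/35·R3  ⇒  (0, 0, 1, 0, -4/83)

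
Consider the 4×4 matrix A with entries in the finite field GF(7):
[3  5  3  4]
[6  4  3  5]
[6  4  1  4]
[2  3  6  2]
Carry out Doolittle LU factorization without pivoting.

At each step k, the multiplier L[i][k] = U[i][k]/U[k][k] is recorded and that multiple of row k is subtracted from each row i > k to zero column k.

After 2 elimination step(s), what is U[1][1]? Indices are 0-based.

U[1][1] = 1

k=0: U[0][0]=3
  eliminate (1,0): mult=2, new row 1: (0, 1, 4, 4); set L[1][0]=2
  eliminate (2,0): mult=2, new row 2: (0, 1, 2, 3); set L[2][0]=2
  eliminate (3,0): mult=3, new row 3: (0, 2, 4, 4); set L[3][0]=3
k=1: U[1][1]=1
  eliminate (2,1): mult=1, new row 2: (0, 0, 5, 6); set L[2][1]=1
  eliminate (3,1): mult=2, new row 3: (0, 0, 3, 3); set L[3][1]=2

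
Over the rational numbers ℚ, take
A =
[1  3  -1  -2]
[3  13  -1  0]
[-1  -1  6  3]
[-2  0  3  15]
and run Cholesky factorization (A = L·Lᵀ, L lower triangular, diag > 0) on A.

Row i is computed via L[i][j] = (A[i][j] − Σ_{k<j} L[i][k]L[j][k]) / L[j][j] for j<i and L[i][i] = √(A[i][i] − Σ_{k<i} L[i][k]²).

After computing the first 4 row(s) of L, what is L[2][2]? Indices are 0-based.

L[2][2] = 2

Step 1: L[0][0] = √(1) = 1.
  L[1][0] = (3) / L[0][0] = 3.
Step 2: L[1][1] = √(4) = 2.
  L[2][0] = (-1) / L[0][0] = -1.
  L[2][1] = (2) / L[1][1] = 1.
Step 3: L[2][2] = √(4) = 2.
  L[3][0] = (-2) / L[0][0] = -2.
  L[3][1] = (6) / L[1][1] = 3.
  L[3][2] = (-2) / L[2][2] = -1.
Step 4: L[3][3] = √(1) = 1.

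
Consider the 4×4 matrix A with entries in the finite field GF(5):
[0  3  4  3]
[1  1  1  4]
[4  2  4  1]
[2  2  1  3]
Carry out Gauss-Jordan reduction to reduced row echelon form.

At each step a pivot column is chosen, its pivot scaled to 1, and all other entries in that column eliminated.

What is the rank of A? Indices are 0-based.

[1] R0 <-> R1
[1] R0 /= 1  ⇒  (1, 1, 1, 4)
     R2 -= 4·R0  ⇒  (0, 3, 0, 0)
     R3 -= 2·R0  ⇒  (0, 0, 4, 0)
[2] R1 /= 3  ⇒  (0, 1, 3, 1)
     R0 -= 1·R1  ⇒  (1, 0, 3, 3)
     R2 -= 3·R1  ⇒  (0, 0, 1, 2)
[3] R2 /= 1  ⇒  (0, 0, 1, 2)
     R0 -= 3·R2  ⇒  (1, 0, 0, 2)
     R1 -= 3·R2  ⇒  (0, 1, 0, 0)
     R3 -= 4·R2  ⇒  (0, 0, 0, 2)
[4] R3 /= 2  ⇒  (0, 0, 0, 1)
     R0 -= 2·R3  ⇒  (1, 0, 0, 0)
     R2 -= 2·R3  ⇒  (0, 0, 1, 0)

rank = 4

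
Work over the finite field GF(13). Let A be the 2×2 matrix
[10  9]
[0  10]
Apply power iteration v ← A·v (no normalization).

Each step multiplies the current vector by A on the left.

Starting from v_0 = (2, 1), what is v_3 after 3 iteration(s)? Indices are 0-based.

v_3 = (7, 12)

v_0 = (2, 1).
v_1 = A·v_0 = (3, 10).
v_2 = A·v_1 = (3, 9).
v_3 = A·v_2 = (7, 12).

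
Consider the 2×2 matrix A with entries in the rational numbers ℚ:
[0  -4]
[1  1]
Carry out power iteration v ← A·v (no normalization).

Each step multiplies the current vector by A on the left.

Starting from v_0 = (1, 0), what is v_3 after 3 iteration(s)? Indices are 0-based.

v_3 = (-4, -3)

v_0 = (1, 0).
v_1 = A·v_0 = (0, 1).
v_2 = A·v_1 = (-4, 1).
v_3 = A·v_2 = (-4, -3).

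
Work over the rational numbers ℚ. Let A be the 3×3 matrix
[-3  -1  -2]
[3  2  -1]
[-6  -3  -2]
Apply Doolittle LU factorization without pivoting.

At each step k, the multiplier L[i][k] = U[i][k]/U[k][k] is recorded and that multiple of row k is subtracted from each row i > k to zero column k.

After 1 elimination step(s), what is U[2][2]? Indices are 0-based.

k=0: U[0][0]=-3
  eliminate (1,0): mult=-1, new row 1: (0, 1, -3); set L[1][0]=-1
  eliminate (2,0): mult=2, new row 2: (0, -1, 2); set L[2][0]=2

U[2][2] = 2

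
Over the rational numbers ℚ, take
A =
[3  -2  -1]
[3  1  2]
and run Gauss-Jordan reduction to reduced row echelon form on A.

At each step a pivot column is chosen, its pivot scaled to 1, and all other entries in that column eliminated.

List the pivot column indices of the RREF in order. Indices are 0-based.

step 1: normalize row 0 (÷3) = (1, -2/3, -1/3)
  row 1: subtract 3×row0 = (0, 3, 3)
step 2: normalize row 1 (÷3) = (0, 1, 1)
  row 0: subtract -2/3×row1 = (1, 0, 1/3)

pivot columns: 0, 1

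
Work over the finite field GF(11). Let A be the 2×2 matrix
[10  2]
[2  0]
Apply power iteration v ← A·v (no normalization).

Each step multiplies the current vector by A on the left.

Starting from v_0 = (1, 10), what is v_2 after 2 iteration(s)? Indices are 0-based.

v_0 = (1, 10).
v_1 = A·v_0 = (8, 2).
v_2 = A·v_1 = (7, 5).

v_2 = (7, 5)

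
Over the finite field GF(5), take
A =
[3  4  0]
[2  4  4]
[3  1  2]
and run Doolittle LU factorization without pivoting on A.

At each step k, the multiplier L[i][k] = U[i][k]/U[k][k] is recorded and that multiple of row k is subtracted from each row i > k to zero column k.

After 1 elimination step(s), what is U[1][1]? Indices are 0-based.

U[1][1] = 3

[col 0] pivot 3
  R1 -= 4*R0 → (0, 3, 4)  (L[1][0] := 4)
  R2 -= 1*R0 → (0, 2, 2)  (L[2][0] := 1)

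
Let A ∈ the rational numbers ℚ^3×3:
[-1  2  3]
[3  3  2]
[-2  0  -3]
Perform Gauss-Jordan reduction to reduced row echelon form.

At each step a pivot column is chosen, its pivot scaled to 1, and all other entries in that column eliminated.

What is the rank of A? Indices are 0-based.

step 1: normalize row 0 (÷-1) = (1, -2, -3)
  row 1: subtract 3×row0 = (0, 9, 11)
  row 2: subtract -2×row0 = (0, -4, -9)
step 2: normalize row 1 (÷9) = (0, 1, 11/9)
  row 0: subtract -2×row1 = (1, 0, -5/9)
  row 2: subtract -4×row1 = (0, 0, -37/9)
step 3: normalize row 2 (÷-37/9) = (0, 0, 1)
  row 0: subtract -5/9×row2 = (1, 0, 0)
  row 1: subtract 11/9×row2 = (0, 1, 0)

rank = 3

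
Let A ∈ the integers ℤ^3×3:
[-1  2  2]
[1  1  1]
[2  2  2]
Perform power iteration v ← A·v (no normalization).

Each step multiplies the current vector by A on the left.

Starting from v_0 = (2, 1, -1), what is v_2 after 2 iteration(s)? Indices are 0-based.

v_0 = (2, 1, -1).
v_1 = A·v_0 = (-2, 2, 4).
v_2 = A·v_1 = (14, 4, 8).

v_2 = (14, 4, 8)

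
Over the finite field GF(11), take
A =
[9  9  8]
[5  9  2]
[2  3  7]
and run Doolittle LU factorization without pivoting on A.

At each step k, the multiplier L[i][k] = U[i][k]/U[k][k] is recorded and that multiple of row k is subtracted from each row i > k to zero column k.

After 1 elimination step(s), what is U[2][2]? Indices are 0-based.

U[2][2] = 4

[col 0] pivot 9
  R1 -= 3*R0 → (0, 4, 0)  (L[1][0] := 3)
  R2 -= 10*R0 → (0, 1, 4)  (L[2][0] := 10)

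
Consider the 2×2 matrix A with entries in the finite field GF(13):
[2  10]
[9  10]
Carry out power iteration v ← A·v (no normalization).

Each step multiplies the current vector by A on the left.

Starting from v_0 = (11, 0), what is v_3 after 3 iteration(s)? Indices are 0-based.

v_3 = (12, 9)

v_0 = (11, 0).
v_1 = A·v_0 = (9, 8).
v_2 = A·v_1 = (7, 5).
v_3 = A·v_2 = (12, 9).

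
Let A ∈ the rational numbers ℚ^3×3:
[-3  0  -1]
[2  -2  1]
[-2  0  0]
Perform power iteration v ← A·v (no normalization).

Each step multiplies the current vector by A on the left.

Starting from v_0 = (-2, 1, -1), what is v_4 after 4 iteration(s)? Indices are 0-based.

v_0 = (-2, 1, -1).
v_1 = A·v_0 = (7, -7, 4).
v_2 = A·v_1 = (-25, 32, -14).
v_3 = A·v_2 = (89, -128, 50).
v_4 = A·v_3 = (-317, 484, -178).

v_4 = (-317, 484, -178)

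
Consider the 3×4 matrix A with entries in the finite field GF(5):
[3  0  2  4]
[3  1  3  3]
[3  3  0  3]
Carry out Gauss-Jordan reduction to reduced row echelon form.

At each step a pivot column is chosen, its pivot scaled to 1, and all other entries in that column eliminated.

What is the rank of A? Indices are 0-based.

pivot(0,0)=3: scale R0 → (1, 0, 4, 3)
  clear (1,0): R1 −= (3)R0 → (0, 1, 1, 4)
  clear (2,0): R2 −= (3)R0 → (0, 3, 3, 4)
pivot(1,1)=1: scale R1 → (0, 1, 1, 4)
  clear (2,1): R2 −= (3)R1 → (0, 0, 0, 2)
col 2: no nonzero at/below row 2; advance.
pivot(2,3)=2: scale R2 → (0, 0, 0, 1)
  clear (0,3): R0 −= (3)R2 → (1, 0, 4, 0)
  clear (1,3): R1 −= (4)R2 → (0, 1, 1, 0)

rank = 3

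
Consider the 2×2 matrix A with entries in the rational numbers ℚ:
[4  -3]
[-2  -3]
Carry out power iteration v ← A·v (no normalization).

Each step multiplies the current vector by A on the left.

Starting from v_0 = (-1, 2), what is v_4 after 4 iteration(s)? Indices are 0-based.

v_4 = (-712, 536)

v_0 = (-1, 2).
v_1 = A·v_0 = (-10, -4).
v_2 = A·v_1 = (-28, 32).
v_3 = A·v_2 = (-208, -40).
v_4 = A·v_3 = (-712, 536).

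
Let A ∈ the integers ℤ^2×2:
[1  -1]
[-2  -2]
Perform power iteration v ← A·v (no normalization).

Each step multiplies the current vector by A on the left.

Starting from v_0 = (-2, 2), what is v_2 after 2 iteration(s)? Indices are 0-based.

v_2 = (-4, 8)

v_0 = (-2, 2).
v_1 = A·v_0 = (-4, 0).
v_2 = A·v_1 = (-4, 8).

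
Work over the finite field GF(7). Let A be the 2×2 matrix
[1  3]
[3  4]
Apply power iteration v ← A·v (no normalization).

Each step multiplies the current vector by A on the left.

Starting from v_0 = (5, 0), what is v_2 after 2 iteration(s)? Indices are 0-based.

v_0 = (5, 0).
v_1 = A·v_0 = (5, 1).
v_2 = A·v_1 = (1, 5).

v_2 = (1, 5)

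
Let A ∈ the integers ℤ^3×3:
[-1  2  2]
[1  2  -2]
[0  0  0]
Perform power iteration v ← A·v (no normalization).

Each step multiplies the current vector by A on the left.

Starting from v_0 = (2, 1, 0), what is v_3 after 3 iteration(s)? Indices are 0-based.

v_0 = (2, 1, 0).
v_1 = A·v_0 = (0, 4, 0).
v_2 = A·v_1 = (8, 8, 0).
v_3 = A·v_2 = (8, 24, 0).

v_3 = (8, 24, 0)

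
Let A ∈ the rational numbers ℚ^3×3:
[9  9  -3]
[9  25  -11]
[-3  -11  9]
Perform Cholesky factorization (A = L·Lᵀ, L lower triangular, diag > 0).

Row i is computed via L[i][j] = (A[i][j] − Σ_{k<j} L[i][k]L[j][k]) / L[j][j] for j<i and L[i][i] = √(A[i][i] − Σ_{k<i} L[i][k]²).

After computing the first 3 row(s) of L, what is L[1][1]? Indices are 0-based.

L[1][1] = 4

Step 1: L[0][0] = √(9) = 3.
  L[1][0] = (9) / L[0][0] = 3.
Step 2: L[1][1] = √(16) = 4.
  L[2][0] = (-3) / L[0][0] = -1.
  L[2][1] = (-8) / L[1][1] = -2.
Step 3: L[2][2] = √(4) = 2.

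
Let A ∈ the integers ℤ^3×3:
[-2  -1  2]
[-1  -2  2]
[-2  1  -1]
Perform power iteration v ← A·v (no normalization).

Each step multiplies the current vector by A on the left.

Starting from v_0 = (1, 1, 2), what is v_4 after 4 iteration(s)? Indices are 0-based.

v_4 = (-79, -79, -38)

v_0 = (1, 1, 2).
v_1 = A·v_0 = (1, 1, -3).
v_2 = A·v_1 = (-9, -9, 2).
v_3 = A·v_2 = (31, 31, 7).
v_4 = A·v_3 = (-79, -79, -38).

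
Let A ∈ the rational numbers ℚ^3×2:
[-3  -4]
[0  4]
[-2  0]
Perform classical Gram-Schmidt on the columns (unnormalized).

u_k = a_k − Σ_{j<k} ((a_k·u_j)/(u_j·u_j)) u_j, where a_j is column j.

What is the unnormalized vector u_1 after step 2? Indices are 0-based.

u_1 = (-16/13, 4, 24/13)

Step 1: u_0 = a_0 = (-3, 0, -2).
Step 2: u_1 = a_1 − (12/13)·u_0 = (-16/13, 4, 24/13).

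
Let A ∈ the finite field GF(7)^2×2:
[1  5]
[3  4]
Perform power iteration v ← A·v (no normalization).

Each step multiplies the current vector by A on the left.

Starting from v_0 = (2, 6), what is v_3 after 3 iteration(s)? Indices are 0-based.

v_0 = (2, 6).
v_1 = A·v_0 = (4, 2).
v_2 = A·v_1 = (0, 6).
v_3 = A·v_2 = (2, 3).

v_3 = (2, 3)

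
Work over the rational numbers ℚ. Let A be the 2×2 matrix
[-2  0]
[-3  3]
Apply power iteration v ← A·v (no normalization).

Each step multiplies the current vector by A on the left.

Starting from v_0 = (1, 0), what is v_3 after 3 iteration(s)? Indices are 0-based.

v_0 = (1, 0).
v_1 = A·v_0 = (-2, -3).
v_2 = A·v_1 = (4, -3).
v_3 = A·v_2 = (-8, -21).

v_3 = (-8, -21)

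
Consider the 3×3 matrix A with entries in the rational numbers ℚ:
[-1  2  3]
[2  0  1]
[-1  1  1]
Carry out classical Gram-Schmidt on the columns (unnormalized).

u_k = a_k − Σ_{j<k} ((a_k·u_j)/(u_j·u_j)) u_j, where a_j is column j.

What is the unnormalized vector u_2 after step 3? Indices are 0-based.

Step 1: u_0 = a_0 = (-1, 2, -1).
Step 2: u_1 = a_1 − (-1/2)·u_0 = (3/2, 1, 1/2).
Step 3: u_2 = a_2 − (-1/3)·u_0 − (12/7)·u_1 = (2/21, -1/21, -4/21).

u_2 = (2/21, -1/21, -4/21)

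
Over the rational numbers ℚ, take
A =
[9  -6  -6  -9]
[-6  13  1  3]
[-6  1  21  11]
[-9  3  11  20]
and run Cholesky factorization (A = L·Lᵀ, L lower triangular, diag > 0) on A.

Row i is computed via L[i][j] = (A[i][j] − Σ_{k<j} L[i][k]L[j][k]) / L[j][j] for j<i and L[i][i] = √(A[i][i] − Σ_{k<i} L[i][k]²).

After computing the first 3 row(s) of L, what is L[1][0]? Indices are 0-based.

Step 1: L[0][0] = √(9) = 3.
  L[1][0] = (-6) / L[0][0] = -2.
Step 2: L[1][1] = √(9) = 3.
  L[2][0] = (-6) / L[0][0] = -2.
  L[2][1] = (-3) / L[1][1] = -1.
Step 3: L[2][2] = √(16) = 4.

L[1][0] = -2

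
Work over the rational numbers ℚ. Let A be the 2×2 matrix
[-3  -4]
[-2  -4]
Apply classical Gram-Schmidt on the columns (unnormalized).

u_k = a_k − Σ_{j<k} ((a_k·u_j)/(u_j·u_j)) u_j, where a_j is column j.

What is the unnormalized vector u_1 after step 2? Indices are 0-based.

u_1 = (8/13, -12/13)

Step 1: u_0 = a_0 = (-3, -2).
Step 2: u_1 = a_1 − (20/13)·u_0 = (8/13, -12/13).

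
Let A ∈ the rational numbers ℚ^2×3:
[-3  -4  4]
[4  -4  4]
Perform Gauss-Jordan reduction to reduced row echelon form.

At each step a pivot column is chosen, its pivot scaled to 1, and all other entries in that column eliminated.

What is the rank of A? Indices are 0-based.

rank = 2

[1] R0 /= -3  ⇒  (1, 4/3, -4/3)
     R1 -= 4·R0  ⇒  (0, -28/3, 28/3)
[2] R1 /= -28/3  ⇒  (0, 1, -1)
     R0 -= 4/3·R1  ⇒  (1, 0, 0)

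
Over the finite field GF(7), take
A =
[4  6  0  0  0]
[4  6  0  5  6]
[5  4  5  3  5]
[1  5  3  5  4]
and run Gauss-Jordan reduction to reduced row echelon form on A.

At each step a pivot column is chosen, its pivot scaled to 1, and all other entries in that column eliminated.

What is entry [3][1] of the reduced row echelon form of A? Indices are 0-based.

M[3][1] = 0

[1] R0 /= 4  ⇒  (1, 5, 0, 0, 0)
     R1 -= 4·R0  ⇒  (0, 0, 0, 5, 6)
     R2 -= 5·R0  ⇒  (0, 0, 5, 3, 5)
     R3 -= 1·R0  ⇒  (0, 0, 3, 5, 4)
column 1 empty below row 1
[2] R1 <-> R2
[2] R1 /= 5  ⇒  (0, 0, 1, 2, 1)
     R3 -= 3·R1  ⇒  (0, 0, 0, 6, 1)
[3] R2 /= 5  ⇒  (0, 0, 0, 1, 4)
     R1 -= 2·R2  ⇒  (0, 0, 1, 0, 0)
     R3 -= 6·R2  ⇒  (0, 0, 0, 0, 5)
[4] R3 /= 5  ⇒  (0, 0, 0, 0, 1)
     R2 -= 4·R3  ⇒  (0, 0, 0, 1, 0)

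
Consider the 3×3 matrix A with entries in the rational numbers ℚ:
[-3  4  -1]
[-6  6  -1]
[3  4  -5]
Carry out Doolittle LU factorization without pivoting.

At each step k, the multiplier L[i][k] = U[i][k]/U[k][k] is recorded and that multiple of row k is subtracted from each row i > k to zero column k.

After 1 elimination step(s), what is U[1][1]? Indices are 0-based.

[col 0] pivot -3
  R1 -= 2*R0 → (0, -2, 1)  (L[1][0] := 2)
  R2 -= -1*R0 → (0, 8, -6)  (L[2][0] := -1)

U[1][1] = -2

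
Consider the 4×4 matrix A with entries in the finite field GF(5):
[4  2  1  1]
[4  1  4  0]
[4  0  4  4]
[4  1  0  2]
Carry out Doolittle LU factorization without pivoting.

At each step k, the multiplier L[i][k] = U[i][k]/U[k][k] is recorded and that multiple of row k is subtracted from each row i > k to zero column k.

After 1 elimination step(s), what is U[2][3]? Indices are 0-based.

Step 1: pivot at (0,0) is 4.
  row1 ← row1 − (1)·row0  ⇒  L[1][0]=1, U row1=(0, 4, 3, 4)
  row2 ← row2 − (1)·row0  ⇒  L[2][0]=1, U row2=(0, 3, 3, 3)
  row3 ← row3 − (1)·row0  ⇒  L[3][0]=1, U row3=(0, 4, 4, 1)

U[2][3] = 3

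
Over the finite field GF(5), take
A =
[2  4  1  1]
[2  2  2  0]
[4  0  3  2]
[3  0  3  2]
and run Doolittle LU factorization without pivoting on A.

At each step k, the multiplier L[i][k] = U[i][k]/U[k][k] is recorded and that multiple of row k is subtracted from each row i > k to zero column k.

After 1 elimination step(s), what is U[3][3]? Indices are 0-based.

k=0: U[0][0]=2
  eliminate (1,0): mult=1, new row 1: (0, 3, 1, 4); set L[1][0]=1
  eliminate (2,0): mult=2, new row 2: (0, 2, 1, 0); set L[2][0]=2
  eliminate (3,0): mult=4, new row 3: (0, 4, 4, 3); set L[3][0]=4

U[3][3] = 3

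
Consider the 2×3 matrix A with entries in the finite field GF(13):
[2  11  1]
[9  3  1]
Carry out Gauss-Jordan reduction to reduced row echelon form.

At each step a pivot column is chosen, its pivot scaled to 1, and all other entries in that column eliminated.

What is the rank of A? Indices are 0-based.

[1] R0 /= 2  ⇒  (1, 12, 7)
     R1 -= 9·R0  ⇒  (0, 12, 3)
[2] R1 /= 12  ⇒  (0, 1, 10)
     R0 -= 12·R1  ⇒  (1, 0, 4)

rank = 2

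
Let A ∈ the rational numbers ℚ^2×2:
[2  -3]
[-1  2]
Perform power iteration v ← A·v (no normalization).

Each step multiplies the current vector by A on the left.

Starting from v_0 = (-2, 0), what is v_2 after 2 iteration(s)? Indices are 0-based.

v_2 = (-14, 8)

v_0 = (-2, 0).
v_1 = A·v_0 = (-4, 2).
v_2 = A·v_1 = (-14, 8).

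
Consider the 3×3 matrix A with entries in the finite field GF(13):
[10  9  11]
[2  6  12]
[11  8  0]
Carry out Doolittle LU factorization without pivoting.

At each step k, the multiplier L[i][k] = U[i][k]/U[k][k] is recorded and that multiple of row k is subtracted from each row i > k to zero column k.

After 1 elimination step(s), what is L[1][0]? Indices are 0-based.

L[1][0] = 8

Step 1: pivot at (0,0) is 10.
  row1 ← row1 − (8)·row0  ⇒  L[1][0]=8, U row1=(0, 12, 2)
  row2 ← row2 − (5)·row0  ⇒  L[2][0]=5, U row2=(0, 2, 10)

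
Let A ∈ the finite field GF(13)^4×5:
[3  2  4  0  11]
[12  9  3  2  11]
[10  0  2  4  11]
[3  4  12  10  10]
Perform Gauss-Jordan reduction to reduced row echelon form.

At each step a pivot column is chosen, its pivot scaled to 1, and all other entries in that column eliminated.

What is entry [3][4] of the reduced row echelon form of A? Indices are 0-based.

pivot(0,0)=3: scale R0 → (1, 5, 10, 0, 8)
  clear (1,0): R1 −= (12)R0 → (0, 1, 0, 2, 6)
  clear (2,0): R2 −= (10)R0 → (0, 2, 6, 4, 9)
  clear (3,0): R3 −= (3)R0 → (0, 2, 8, 10, 12)
pivot(1,1)=1: scale R1 → (0, 1, 0, 2, 6)
  clear (0,1): R0 −= (5)R1 → (1, 0, 10, 3, 4)
  clear (2,1): R2 −= (2)R1 → (0, 0, 6, 0, 10)
  clear (3,1): R3 −= (2)R1 → (0, 0, 8, 6, 0)
pivot(2,2)=6: scale R2 → (0, 0, 1, 0, 6)
  clear (0,2): R0 −= (10)R2 → (1, 0, 0, 3, 9)
  clear (3,2): R3 −= (8)R2 → (0, 0, 0, 6, 4)
pivot(3,3)=6: scale R3 → (0, 0, 0, 1, 5)
  clear (0,3): R0 −= (3)R3 → (1, 0, 0, 0, 7)
  clear (1,3): R1 −= (2)R3 → (0, 1, 0, 0, 9)

M[3][4] = 5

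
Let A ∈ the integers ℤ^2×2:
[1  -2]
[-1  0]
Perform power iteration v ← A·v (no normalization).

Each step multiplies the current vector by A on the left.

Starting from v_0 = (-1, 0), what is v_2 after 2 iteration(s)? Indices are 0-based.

v_0 = (-1, 0).
v_1 = A·v_0 = (-1, 1).
v_2 = A·v_1 = (-3, 1).

v_2 = (-3, 1)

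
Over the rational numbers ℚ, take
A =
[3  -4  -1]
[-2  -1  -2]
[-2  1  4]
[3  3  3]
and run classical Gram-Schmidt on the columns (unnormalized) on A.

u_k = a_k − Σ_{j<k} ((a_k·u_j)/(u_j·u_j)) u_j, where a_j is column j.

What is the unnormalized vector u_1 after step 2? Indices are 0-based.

u_1 = (-95/26, -16/13, 10/13, 87/26)

Step 1: u_0 = a_0 = (3, -2, -2, 3).
Step 2: u_1 = a_1 − (-3/26)·u_0 = (-95/26, -16/13, 10/13, 87/26).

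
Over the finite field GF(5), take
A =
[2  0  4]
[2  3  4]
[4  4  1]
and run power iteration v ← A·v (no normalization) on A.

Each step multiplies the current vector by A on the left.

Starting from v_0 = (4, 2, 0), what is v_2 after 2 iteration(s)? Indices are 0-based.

v_0 = (4, 2, 0).
v_1 = A·v_0 = (3, 4, 4).
v_2 = A·v_1 = (2, 4, 2).

v_2 = (2, 4, 2)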